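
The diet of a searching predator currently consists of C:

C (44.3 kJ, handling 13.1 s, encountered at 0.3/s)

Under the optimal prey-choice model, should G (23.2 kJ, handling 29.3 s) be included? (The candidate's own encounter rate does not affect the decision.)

On C alone, R = ΣλE/(1+Σλh) = 13.29/4.93 = 2.696 kJ/s.
Profitability of G: 23.2/29.3 = 0.7918 kJ/s.
0.7918 < 2.696, so adding G would lower the average — exclude it.

No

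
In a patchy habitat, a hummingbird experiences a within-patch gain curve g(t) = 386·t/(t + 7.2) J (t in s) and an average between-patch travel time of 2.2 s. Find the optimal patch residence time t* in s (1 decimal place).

4.0 s

By the marginal value theorem, leave when the instantaneous gain rate g'(t) equals the habitat-wide average g(t)/(T + t).
g'(t) = 386·7.2/(t + 7.2)². Setting 386·7.2/(t+7.2)² = 386t/[(t+7.2)(2.2+t)] gives 7.2(2.2+t) = t(t+7.2), so t² = 7.2×2.2 = 15.84.
t* = √15.84 = 3.98 s.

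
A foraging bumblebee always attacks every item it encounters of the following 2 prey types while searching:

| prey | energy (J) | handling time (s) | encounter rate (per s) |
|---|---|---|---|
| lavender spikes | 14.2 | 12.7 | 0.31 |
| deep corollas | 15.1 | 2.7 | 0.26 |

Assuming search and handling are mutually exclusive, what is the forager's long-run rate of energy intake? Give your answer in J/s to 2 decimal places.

Energy encountered per unit search time: 0.31×14.2 + 0.26×15.1 = 8.328 J/s.
Handling time per unit search time: 0.31×12.7 + 0.26×2.7 = 4.639.
Rate = 8.328/(1 + 4.639) = 1.477 J/s.

1.48 J/s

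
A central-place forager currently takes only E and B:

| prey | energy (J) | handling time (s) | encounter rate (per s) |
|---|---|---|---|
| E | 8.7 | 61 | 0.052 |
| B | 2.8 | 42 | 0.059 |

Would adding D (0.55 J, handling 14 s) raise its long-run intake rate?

No

Current rate: (0.052×8.7 + 0.059×2.8)/(1 + 0.052×61 + 0.059×42) = 0.09287 J/s.
Profitability of D: 0.55/14 = 0.03929 J/s.
Since 0.03929 < R, time spent handling D is better spent searching.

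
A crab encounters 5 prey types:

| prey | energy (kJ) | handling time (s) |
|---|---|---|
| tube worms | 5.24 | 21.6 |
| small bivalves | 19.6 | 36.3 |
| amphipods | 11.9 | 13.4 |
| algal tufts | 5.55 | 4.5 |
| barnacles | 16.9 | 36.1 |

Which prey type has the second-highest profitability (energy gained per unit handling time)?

amphipods

Profitability E/h (kJ/s): tube worms = 5.24/21.6 = 0.243, small bivalves = 19.6/36.3 = 0.54, amphipods = 11.9/13.4 = 0.888, algal tufts = 5.55/4.5 = 1.23, barnacles = 16.9/36.1 = 0.468.
Ranked: algal tufts > amphipods > small bivalves > barnacles > tube worms.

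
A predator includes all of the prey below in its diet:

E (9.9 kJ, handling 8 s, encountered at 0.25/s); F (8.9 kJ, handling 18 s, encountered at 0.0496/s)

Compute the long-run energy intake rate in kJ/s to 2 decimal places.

R = (0.25×9.9 + 0.0496×8.9) / (1 + 0.25×8 + 0.0496×18) = 2.916/3.893 = 0.7492 kJ/s.

0.75 kJ/s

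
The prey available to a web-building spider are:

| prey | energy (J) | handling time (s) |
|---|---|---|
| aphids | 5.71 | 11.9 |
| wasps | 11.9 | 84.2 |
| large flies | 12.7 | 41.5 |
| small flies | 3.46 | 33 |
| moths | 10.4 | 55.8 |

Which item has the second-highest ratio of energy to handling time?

large flies

In descending order of E/h:
aphids: 5.71/11.9 = 0.48 J/s
large flies: 12.7/41.5 = 0.306 J/s
moths: 10.4/55.8 = 0.186 J/s
wasps: 11.9/84.2 = 0.141 J/s
small flies: 3.46/33 = 0.105 J/s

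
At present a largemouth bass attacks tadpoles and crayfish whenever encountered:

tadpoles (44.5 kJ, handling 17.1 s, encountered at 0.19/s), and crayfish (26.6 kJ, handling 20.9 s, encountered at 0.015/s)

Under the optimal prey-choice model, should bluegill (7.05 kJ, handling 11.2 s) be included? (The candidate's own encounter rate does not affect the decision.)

On tadpoles and crayfish alone, R = ΣλE/(1+Σλh) = 8.854/4.562 = 1.941 kJ/s.
bluegill: E/h = 7.05/11.2 = 0.6295 kJ/s.
0.6295 < 1.941, so adding bluegill would lower the average — exclude it.

No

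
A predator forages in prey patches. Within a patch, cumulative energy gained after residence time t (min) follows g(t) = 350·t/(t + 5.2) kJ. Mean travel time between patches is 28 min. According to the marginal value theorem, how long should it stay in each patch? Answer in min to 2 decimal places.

Optimal t* satisfies g'(t*) = g(t*)/(T + t*).
g'(t) = 350·5.2/(t + 5.2)². Setting 350·5.2/(t+5.2)² = 350t/[(t+5.2)(28+t)] gives 5.2(28+t) = t(t+5.2), so t² = 5.2×28 = 145.6.
t* = √145.6 = 12.07 min.

12.07 min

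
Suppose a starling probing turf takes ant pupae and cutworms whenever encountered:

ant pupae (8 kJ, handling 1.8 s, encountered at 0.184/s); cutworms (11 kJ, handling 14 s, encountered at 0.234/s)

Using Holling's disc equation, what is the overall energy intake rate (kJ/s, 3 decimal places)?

0.878 kJ/s

R = Σλ_iE_i / (1 + Σλ_ih_i)
Numerator: 0.184×8 + 0.234×11 = 4.046
Denominator: 1 + 0.184×1.8 + 0.234×14 = 4.607
R = 4.046/4.607 = 0.8782 kJ/s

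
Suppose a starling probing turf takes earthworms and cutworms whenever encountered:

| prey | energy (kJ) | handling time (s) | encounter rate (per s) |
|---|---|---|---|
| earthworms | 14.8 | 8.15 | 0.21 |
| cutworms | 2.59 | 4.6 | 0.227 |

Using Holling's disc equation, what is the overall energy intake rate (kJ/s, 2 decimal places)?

0.98 kJ/s

R = (0.21×14.8 + 0.227×2.59) / (1 + 0.21×8.15 + 0.227×4.6) = 3.696/3.756 = 0.9841 kJ/s.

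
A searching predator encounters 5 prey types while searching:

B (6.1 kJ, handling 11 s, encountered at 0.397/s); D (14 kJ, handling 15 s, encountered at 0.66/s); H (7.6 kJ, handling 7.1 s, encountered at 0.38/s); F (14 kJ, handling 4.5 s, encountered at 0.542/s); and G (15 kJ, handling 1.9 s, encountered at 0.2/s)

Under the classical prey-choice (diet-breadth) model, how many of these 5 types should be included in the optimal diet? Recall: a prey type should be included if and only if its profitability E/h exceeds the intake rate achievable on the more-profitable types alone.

Rank by E/h (kJ/s): G 7.89, F 3.11, H 1.07, D 0.933, B 0.555. Include each in turn until the next type's E/h falls below the running intake rate.
Rate on top 1: 2.174. F: 3.11 > 2.174 → include.
Rate on top 2: 2.772. H: 1.07 < 2.772 → exclude; stop.
Optimal diet: G, F — 2 of 5 types.

2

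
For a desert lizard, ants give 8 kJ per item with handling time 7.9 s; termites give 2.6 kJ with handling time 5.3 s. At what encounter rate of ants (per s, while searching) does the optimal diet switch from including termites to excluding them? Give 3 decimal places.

Drop termites once their profitability E₂/h₂ falls below the rate achievable on ants alone: E₂/h₂ = λE₁/(1 + λh₁).
Solve for λ: λE₁h₂ = E₂(1 + λh₁) → λ(E₁h₂ − E₂h₁) = E₂ → λ = E₂/(E₁h₂ − E₂h₁).
λ = 2.6/(8×5.3 − 2.6×7.9) = 2.6/21.86 = 0.1189 per s.

0.119 per s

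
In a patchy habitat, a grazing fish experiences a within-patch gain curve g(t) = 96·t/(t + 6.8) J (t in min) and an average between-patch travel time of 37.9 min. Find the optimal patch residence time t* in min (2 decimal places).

16.05 min

By the marginal value theorem, leave when the instantaneous gain rate g'(t) equals the habitat-wide average g(t)/(T + t).
g'(t) = 96·6.8/(t + 6.8)². Setting 96·6.8/(t+6.8)² = 96t/[(t+6.8)(37.9+t)] gives 6.8(37.9+t) = t(t+6.8), so t² = 6.8×37.9 = 257.7.
t* = √257.7 = 16.05 min.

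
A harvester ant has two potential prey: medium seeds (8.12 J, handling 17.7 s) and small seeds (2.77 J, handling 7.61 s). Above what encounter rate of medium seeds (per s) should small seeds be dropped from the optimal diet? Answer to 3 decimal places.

0.217 per s

Drop small seeds once their profitability E₂/h₂ falls below the rate achievable on medium seeds alone: E₂/h₂ = λE₁/(1 + λh₁).
Solve for λ: λE₁h₂ = E₂(1 + λh₁) → λ(E₁h₂ − E₂h₁) = E₂ → λ = E₂/(E₁h₂ − E₂h₁).
λ = 2.77/(8.12×7.61 − 2.77×17.7) = 2.77/12.76 = 0.217 per s.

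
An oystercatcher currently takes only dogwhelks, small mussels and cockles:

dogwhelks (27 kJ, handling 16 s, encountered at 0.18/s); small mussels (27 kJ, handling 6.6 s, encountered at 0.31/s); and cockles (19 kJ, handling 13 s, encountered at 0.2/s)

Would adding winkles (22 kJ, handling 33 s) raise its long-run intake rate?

Intake rate on the current diet: R = (0.18×27 + 0.31×27 + 0.2×19) / (1 + 0.18×16 + 0.31×6.6 + 0.2×13) = 17.03/8.526 = 1.997 kJ/s.
winkles: E/h = 22/33 = 0.6667 kJ/s.
Since 0.6667 < R, time spent handling winkles is better spent searching.

No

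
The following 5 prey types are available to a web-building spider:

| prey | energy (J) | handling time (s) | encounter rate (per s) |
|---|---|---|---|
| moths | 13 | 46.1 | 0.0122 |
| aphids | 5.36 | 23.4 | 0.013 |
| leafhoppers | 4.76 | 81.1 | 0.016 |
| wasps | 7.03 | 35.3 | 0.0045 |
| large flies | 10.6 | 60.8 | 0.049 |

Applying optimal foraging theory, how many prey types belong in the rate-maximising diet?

E/h in descending order: moths 0.282, aphids 0.229, wasps 0.199, large flies 0.174, leafhoppers 0.0587 J/s. The optimal diet is the largest prefix of this list for which every included type satisfies E_i/h_i > R on the types above it.
Rate on top 1: 0.1015. aphids: 0.229 > 0.1015 → include.
Rate on top 2: 0.1223. wasps: 0.199 > 0.1223 → include.
Rate on top 3: 0.1283. large flies: 0.174 > 0.1283 → include.
Rate on top 4: 0.1557. leafhoppers: 0.0587 < 0.1557 → exclude; stop.
Optimal diet: moths, aphids, wasps, large flies — 4 of 5 types.

4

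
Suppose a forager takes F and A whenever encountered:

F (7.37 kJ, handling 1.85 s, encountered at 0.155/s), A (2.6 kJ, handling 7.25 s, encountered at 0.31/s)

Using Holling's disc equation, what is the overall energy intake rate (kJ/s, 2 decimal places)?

0.55 kJ/s

Energy encountered per unit search time: 0.155×7.37 + 0.31×2.6 = 1.948 kJ/s.
Handling time per unit search time: 0.155×1.85 + 0.31×7.25 = 2.534.
Rate = 1.948/(1 + 2.534) = 0.5513 kJ/s.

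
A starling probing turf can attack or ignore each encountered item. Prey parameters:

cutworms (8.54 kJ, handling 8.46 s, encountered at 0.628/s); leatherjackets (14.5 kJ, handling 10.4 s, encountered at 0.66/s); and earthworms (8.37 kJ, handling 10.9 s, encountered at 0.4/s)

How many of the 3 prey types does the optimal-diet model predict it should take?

1

Rank by E/h (kJ/s): leatherjackets 1.39, cutworms 1.01, earthworms 0.768. Include each in turn until the next type's E/h falls below the running intake rate.
Rate on top 1: 1.217. cutworms: 1.01 < 1.217 → exclude; stop.
Optimal diet: leatherjackets — 1 of 3 types.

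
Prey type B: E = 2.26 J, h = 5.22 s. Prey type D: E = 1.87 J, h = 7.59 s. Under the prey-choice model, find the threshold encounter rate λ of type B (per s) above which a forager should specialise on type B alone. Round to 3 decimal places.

The zero-one rule: include type D iff E₂/h₂ > λE₁/(1+λh₁). Equality gives the switch point.
λE₁h₂ = E₂ + λE₂h₁ ⇒ λ = E₂/(E₁h₂ − E₂h₁) = 1.87/(17.15 − 9.761) = 0.253 per s.

0.253 per s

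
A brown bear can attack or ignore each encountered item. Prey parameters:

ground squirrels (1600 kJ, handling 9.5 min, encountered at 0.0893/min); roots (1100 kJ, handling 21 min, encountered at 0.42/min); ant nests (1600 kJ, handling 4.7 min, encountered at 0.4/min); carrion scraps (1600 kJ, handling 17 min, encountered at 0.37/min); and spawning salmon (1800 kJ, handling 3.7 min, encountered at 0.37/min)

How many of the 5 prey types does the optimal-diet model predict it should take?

2

Profitabilities (E/h, kJ/min): spawning salmon 486, ant nests 340, ground squirrels 168, carrion scraps 94.1, roots 52.4. Add prey in this order while the next type's profitability exceeds the intake rate on those already taken.
Rate on top 1: 281.1. ant nests: 340 > 281.1 → include.
Rate on top 2: 307.4. ground squirrels: 168 < 307.4 → exclude; stop.
Optimal diet: spawning salmon, ant nests — 2 of 5 types.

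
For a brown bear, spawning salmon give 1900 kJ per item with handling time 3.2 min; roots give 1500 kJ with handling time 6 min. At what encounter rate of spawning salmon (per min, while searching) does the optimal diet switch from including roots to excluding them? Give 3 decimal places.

0.227 per min

At the threshold, the rate on spawning salmon alone equals the profitability of roots: λ·1900/(1 + λ·3.2) = 1500/6 = 250.
Rearranging, λ(1900 − 250×3.2) = 250, so λ = 250/1100 = 0.2273 per min.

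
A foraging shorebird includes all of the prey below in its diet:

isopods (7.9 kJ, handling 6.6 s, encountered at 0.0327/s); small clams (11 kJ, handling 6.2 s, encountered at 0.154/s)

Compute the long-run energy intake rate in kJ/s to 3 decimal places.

R = (0.0327×7.9 + 0.154×11) / (1 + 0.0327×6.6 + 0.154×6.2) = 1.952/2.171 = 0.8994 kJ/s.

0.899 kJ/s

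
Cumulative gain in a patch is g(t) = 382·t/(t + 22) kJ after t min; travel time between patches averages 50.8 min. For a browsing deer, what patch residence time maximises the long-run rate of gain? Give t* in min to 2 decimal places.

Optimal t* satisfies g'(t*) = g(t*)/(T + t*).
g'(t) = 382·22/(t + 22)². Setting 382·22/(t+22)² = 382t/[(t+22)(50.8+t)] gives 22(50.8+t) = t(t+22), so t² = 22×50.8 = 1118.
t* = √1118 = 33.43 min.

33.43 min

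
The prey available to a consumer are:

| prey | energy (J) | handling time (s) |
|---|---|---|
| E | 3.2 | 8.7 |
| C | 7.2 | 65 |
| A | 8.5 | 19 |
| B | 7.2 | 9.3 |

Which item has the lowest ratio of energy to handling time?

C

Profitability E/h (J/s): E = 3.2/8.7 = 0.368, C = 7.2/65 = 0.111, A = 8.5/19 = 0.447, B = 7.2/9.3 = 0.774.
Ranked: B > A > E > C.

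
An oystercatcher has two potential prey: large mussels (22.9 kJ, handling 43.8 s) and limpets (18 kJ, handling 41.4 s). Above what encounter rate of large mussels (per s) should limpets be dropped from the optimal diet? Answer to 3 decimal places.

0.113 per s

Drop limpets once their profitability E₂/h₂ falls below the rate achievable on large mussels alone: E₂/h₂ = λE₁/(1 + λh₁).
Solve for λ: λE₁h₂ = E₂(1 + λh₁) → λ(E₁h₂ − E₂h₁) = E₂ → λ = E₂/(E₁h₂ − E₂h₁).
λ = 18/(22.9×41.4 − 18×43.8) = 18/159.7 = 0.1127 per s.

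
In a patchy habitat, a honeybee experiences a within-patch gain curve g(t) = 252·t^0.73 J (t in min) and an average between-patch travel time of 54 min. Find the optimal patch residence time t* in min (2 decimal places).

146.00 min

By the marginal value theorem, leave when the instantaneous gain rate g'(t) equals the habitat-wide average g(t)/(T + t).
g'(t) = 0.73·252·t^-0.27. Setting 0.73·252·t^-0.27 = 252·t^0.73/(54+t) gives 0.73(54+t) = t, so 0.27·t = 0.73×54.
t* = 0.73×54/0.27 = 146 min.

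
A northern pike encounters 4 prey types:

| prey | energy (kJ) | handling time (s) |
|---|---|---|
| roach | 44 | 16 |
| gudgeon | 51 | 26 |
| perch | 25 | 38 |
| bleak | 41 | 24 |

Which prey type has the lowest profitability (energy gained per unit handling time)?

perch

In descending order of E/h:
roach: 44/16 = 2.75 kJ/s
gudgeon: 51/26 = 1.96 kJ/s
bleak: 41/24 = 1.71 kJ/s
perch: 25/38 = 0.658 kJ/s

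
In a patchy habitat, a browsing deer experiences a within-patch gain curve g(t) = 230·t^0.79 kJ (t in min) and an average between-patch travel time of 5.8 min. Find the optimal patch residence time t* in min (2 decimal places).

21.82 min

Optimal t* satisfies g'(t*) = g(t*)/(T + t*).
g'(t) = 0.79·230·t^-0.21. Setting 0.79·230·t^-0.21 = 230·t^0.79/(5.8+t) gives 0.79(5.8+t) = t, so 0.21·t = 0.79×5.8.
t* = 0.79×5.8/0.21 = 21.82 min.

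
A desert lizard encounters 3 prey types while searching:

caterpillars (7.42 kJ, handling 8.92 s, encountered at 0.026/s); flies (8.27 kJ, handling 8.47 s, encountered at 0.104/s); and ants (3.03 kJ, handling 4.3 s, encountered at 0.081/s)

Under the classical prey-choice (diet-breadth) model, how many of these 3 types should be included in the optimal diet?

Profitabilities (E/h, kJ/s): flies 0.976, caterpillars 0.832, ants 0.705. Add prey in this order while the next type's profitability exceeds the intake rate on those already taken.
Rate on top 1: 0.4573. caterpillars: 0.832 > 0.4573 → include.
Rate on top 2: 0.4984. ants: 0.705 > 0.4984 → include.
Optimal diet: flies, caterpillars, ants — 3 of 3 types.

3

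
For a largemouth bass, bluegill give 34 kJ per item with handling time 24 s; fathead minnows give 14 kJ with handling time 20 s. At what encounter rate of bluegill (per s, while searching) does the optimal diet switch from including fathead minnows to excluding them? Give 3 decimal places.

The zero-one rule: include fathead minnows iff E₂/h₂ > λE₁/(1+λh₁). Equality gives the switch point.
λE₁h₂ = E₂ + λE₂h₁ ⇒ λ = E₂/(E₁h₂ − E₂h₁) = 14/(680 − 336) = 0.0407 per s.

0.041 per s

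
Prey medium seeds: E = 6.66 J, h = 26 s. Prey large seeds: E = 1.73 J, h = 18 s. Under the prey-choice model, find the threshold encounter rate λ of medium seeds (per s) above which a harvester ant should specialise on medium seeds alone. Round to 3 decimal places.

0.023 per s

At the threshold, the rate on medium seeds alone equals the profitability of large seeds: λ·6.66/(1 + λ·26) = 1.73/18 = 0.09611.
Rearranging, λ(6.66 − 0.09611×26) = 0.09611, so λ = 0.09611/4.161 = 0.0231 per s.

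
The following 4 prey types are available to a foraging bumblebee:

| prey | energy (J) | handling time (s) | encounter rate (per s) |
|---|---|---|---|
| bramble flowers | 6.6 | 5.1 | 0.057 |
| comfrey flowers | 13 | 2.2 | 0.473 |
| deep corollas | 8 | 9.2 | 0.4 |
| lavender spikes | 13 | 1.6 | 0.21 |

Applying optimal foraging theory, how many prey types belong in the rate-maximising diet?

E/h in descending order: lavender spikes 8.12, comfrey flowers 5.91, bramble flowers 1.29, deep corollas 0.87 J/s. The optimal diet is the largest prefix of this list for which every included type satisfies E_i/h_i > R on the types above it.
Rate on top 1: 2.043. comfrey flowers: 5.91 > 2.043 → include.
Rate on top 2: 3.736. bramble flowers: 1.29 < 3.736 → exclude; stop.
Optimal diet: lavender spikes, comfrey flowers — 2 of 4 types.

2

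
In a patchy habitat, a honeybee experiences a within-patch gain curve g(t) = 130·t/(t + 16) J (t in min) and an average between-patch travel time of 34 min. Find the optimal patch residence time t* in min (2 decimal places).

Optimal t* satisfies g'(t*) = g(t*)/(T + t*).
g'(t) = 130·16/(t + 16)². Setting 130·16/(t+16)² = 130t/[(t+16)(34+t)] gives 16(34+t) = t(t+16), so t² = 16×34 = 544.
t* = √544 = 23.32 min.

23.32 min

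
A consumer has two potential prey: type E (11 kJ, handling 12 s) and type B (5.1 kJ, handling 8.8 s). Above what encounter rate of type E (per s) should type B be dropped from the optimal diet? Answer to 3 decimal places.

0.143 per s

Drop type B once their profitability E₂/h₂ falls below the rate achievable on type E alone: E₂/h₂ = λE₁/(1 + λh₁).
Solve for λ: λE₁h₂ = E₂(1 + λh₁) → λ(E₁h₂ − E₂h₁) = E₂ → λ = E₂/(E₁h₂ − E₂h₁).
λ = 5.1/(11×8.8 − 5.1×12) = 5.1/35.6 = 0.1433 per s.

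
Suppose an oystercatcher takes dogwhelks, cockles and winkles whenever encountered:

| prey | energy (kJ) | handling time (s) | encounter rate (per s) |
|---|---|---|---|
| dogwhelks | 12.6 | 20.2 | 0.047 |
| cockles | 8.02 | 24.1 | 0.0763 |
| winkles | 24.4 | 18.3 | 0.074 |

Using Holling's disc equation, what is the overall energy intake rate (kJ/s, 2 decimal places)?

R = (0.047×12.6 + 0.0763×8.02 + 0.074×24.4) / (1 + 0.047×20.2 + 0.0763×24.1 + 0.074×18.3) = 3.01/5.142 = 0.5853 kJ/s.

0.59 kJ/s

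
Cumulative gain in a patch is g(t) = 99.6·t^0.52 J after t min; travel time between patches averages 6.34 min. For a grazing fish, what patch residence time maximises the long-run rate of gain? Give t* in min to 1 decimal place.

By the marginal value theorem, leave when the instantaneous gain rate g'(t) equals the habitat-wide average g(t)/(T + t).
g'(t) = 0.52·99.6·t^-0.48. Setting 0.52·99.6·t^-0.48 = 99.6·t^0.52/(6.34+t) gives 0.52(6.34+t) = t, so 0.48·t = 0.52×6.34.
t* = 0.52×6.34/0.48 = 6.868 min.

6.9 min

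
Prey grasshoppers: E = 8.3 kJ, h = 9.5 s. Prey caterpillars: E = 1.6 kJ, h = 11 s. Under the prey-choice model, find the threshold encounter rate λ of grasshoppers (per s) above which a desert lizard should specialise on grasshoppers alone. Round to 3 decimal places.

At the threshold, the rate on grasshoppers alone equals the profitability of caterpillars: λ·8.3/(1 + λ·9.5) = 1.6/11 = 0.1455.
Rearranging, λ(8.3 − 0.1455×9.5) = 0.1455, so λ = 0.1455/6.918 = 0.02102 per s.

0.021 per s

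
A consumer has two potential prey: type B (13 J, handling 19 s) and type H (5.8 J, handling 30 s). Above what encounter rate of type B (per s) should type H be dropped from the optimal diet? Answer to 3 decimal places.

At the threshold, the rate on type B alone equals the profitability of type H: λ·13/(1 + λ·19) = 5.8/30 = 0.1933.
Rearranging, λ(13 − 0.1933×19) = 0.1933, so λ = 0.1933/9.327 = 0.02073 per s.

0.021 per s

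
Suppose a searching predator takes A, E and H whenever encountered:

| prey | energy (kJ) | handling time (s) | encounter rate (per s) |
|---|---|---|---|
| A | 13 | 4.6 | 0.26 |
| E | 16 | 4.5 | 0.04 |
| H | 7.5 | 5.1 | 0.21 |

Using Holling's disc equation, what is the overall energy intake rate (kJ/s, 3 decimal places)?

Energy encountered per unit search time: 0.26×13 + 0.04×16 + 0.21×7.5 = 5.595 kJ/s.
Handling time per unit search time: 0.26×4.6 + 0.04×4.5 + 0.21×5.1 = 2.447.
Rate = 5.595/(1 + 2.447) = 1.623 kJ/s.

1.623 kJ/s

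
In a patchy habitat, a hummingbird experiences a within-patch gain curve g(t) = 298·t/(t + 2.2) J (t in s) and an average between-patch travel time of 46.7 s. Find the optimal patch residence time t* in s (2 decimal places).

10.14 s

Optimal t* satisfies g'(t*) = g(t*)/(T + t*).
g'(t) = 298·2.2/(t + 2.2)². Setting 298·2.2/(t+2.2)² = 298t/[(t+2.2)(46.7+t)] gives 2.2(46.7+t) = t(t+2.2), so t² = 2.2×46.7 = 102.7.
t* = √102.7 = 10.14 s.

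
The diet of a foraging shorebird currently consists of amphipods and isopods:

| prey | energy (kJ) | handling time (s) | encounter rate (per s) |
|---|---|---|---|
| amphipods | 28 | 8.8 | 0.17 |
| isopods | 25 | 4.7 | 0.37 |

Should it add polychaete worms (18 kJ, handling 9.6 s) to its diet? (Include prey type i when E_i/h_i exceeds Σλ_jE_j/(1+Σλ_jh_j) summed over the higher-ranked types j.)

Current rate: (0.17×28 + 0.37×25)/(1 + 0.17×8.8 + 0.37×4.7) = 3.308 kJ/s.
Profitability of polychaete worms: 18/9.6 = 1.875 kJ/s.
Since 1.875 < R, time spent handling polychaete worms is better spent searching.

No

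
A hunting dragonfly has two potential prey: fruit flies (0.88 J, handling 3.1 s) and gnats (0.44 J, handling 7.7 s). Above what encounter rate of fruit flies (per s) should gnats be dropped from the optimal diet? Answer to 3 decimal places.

0.081 per s

At the threshold, the rate on fruit flies alone equals the profitability of gnats: λ·0.88/(1 + λ·3.1) = 0.44/7.7 = 0.05714.
Rearranging, λ(0.88 − 0.05714×3.1) = 0.05714, so λ = 0.05714/0.7029 = 0.0813 per s.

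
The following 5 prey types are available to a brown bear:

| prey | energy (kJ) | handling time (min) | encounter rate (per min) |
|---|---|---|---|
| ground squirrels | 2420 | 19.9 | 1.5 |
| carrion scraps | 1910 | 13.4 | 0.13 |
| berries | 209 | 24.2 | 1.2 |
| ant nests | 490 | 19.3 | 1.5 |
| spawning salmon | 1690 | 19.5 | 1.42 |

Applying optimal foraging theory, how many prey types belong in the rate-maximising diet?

Profitabilities (E/h, kJ/min): carrion scraps 143, ground squirrels 122, spawning salmon 86.7, ant nests 25.4, berries 8.64. Add prey in this order while the next type's profitability exceeds the intake rate on those already taken.
Rate on top 1: 90.55. ground squirrels: 122 > 90.55 → include.
Rate on top 2: 119. spawning salmon: 86.7 < 119 → exclude; stop.
Optimal diet: carrion scraps, ground squirrels — 2 of 5 types.

2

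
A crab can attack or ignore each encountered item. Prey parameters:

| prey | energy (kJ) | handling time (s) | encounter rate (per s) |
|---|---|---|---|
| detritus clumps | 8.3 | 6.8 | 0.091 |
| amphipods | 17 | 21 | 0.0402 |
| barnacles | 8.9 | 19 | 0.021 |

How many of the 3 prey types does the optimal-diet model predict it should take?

Profitabilities (E/h, kJ/s): detritus clumps 1.22, amphipods 0.81, barnacles 0.468. Add prey in this order while the next type's profitability exceeds the intake rate on those already taken.
Rate on top 1: 0.4666. amphipods: 0.81 > 0.4666 → include.
Rate on top 2: 0.5841. barnacles: 0.468 < 0.5841 → exclude; stop.
Optimal diet: detritus clumps, amphipods — 2 of 3 types.

2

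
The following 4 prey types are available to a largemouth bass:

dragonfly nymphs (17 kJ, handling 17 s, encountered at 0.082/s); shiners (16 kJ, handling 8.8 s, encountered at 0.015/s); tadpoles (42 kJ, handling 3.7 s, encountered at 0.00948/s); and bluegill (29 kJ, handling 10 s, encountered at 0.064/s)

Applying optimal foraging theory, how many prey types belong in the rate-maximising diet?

Rank by E/h (kJ/s): tadpoles 11.4, bluegill 2.9, shiners 1.82, dragonfly nymphs 1. Include each in turn until the next type's E/h falls below the running intake rate.
Rate on top 1: 0.3847. bluegill: 2.9 > 0.3847 → include.
Rate on top 2: 1.346. shiners: 1.82 > 1.346 → include.
Rate on top 3: 1.38. dragonfly nymphs: 1 < 1.38 → exclude; stop.
Optimal diet: tadpoles, bluegill, shiners — 3 of 4 types.

3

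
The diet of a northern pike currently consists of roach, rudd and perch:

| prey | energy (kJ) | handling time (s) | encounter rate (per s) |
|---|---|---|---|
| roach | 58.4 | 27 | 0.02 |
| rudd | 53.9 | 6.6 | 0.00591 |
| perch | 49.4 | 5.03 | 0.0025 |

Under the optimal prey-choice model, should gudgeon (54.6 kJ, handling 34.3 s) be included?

Yes

Current rate: (0.02×58.4 + 0.00591×53.9 + 0.0025×49.4)/(1 + 0.02×27 + 0.00591×6.6 + 0.0025×5.03) = 1.012 kJ/s.
gudgeon: E/h = 54.6/34.3 = 1.592 kJ/s.
1.592 > 1.012, so adding gudgeon raises the average — include it.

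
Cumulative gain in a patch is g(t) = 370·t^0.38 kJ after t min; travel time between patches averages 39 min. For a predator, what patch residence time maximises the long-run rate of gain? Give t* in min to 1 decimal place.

23.9 min

Optimal t* satisfies g'(t*) = g(t*)/(T + t*).
g'(t) = 0.38·370·t^-0.62. Setting 0.38·370·t^-0.62 = 370·t^0.38/(39+t) gives 0.38(39+t) = t, so 0.62·t = 0.38×39.
t* = 0.38×39/0.62 = 23.9 min.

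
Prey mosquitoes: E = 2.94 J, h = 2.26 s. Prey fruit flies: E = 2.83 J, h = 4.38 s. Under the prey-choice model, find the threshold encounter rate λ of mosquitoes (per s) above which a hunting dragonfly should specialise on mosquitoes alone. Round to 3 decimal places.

At the threshold, the rate on mosquitoes alone equals the profitability of fruit flies: λ·2.94/(1 + λ·2.26) = 2.83/4.38 = 0.6461.
Rearranging, λ(2.94 − 0.6461×2.26) = 0.6461, so λ = 0.6461/1.48 = 0.4366 per s.

0.437 per s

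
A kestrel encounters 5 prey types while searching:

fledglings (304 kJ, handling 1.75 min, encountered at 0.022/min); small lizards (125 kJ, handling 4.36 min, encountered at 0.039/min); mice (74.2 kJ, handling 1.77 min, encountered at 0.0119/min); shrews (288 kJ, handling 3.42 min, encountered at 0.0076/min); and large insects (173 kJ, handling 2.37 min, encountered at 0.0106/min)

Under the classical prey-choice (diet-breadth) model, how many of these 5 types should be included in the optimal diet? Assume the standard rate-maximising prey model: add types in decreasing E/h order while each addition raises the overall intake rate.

Rank by E/h (kJ/min): fledglings 174, shrews 84.2, large insects 73, mice 41.9, small lizards 28.7. Include each in turn until the next type's E/h falls below the running intake rate.
Rate on top 1: 6.44. shrews: 84.2 > 6.44 → include.
Rate on top 2: 8.339. large insects: 73 > 8.339 → include.
Rate on top 3: 9.83. mice: 41.9 > 9.83 → include.
Rate on top 4: 10.44. small lizards: 28.7 > 10.44 → include.
Optimal diet: fledglings, shrews, large insects, mice, small lizards — 5 of 5 types.

5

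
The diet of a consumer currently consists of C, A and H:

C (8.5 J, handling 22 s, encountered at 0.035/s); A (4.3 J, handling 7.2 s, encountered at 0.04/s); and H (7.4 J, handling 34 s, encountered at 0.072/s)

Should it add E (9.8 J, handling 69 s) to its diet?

No

On C, A and H alone, R = ΣλE/(1+Σλh) = 1.002/4.506 = 0.2224 J/s.
E: E/h = 9.8/69 = 0.142 J/s.
0.142 < 0.2224, so adding E would lower the average — exclude it.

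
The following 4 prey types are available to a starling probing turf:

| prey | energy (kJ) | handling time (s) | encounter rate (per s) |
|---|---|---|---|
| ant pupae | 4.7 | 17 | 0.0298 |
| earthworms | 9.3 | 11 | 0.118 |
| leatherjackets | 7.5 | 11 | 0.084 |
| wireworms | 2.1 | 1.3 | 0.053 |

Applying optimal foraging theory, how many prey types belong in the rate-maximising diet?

E/h in descending order: wireworms 1.62, earthworms 0.845, leatherjackets 0.682, ant pupae 0.276 kJ/s. The optimal diet is the largest prefix of this list for which every included type satisfies E_i/h_i > R on the types above it.
Rate on top 1: 0.1041. earthworms: 0.845 > 0.1041 → include.
Rate on top 2: 0.5107. leatherjackets: 0.682 > 0.5107 → include.
Rate on top 3: 0.5587. ant pupae: 0.276 < 0.5587 → exclude; stop.
Optimal diet: wireworms, earthworms, leatherjackets — 3 of 4 types.

3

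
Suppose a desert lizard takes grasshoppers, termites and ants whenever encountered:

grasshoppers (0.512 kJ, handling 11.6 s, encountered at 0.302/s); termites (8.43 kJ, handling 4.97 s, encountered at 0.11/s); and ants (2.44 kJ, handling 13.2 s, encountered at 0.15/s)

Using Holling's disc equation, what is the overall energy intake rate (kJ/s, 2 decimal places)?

0.21 kJ/s

Energy encountered per unit search time: 0.302×0.512 + 0.11×8.43 + 0.15×2.44 = 1.448 kJ/s.
Handling time per unit search time: 0.302×11.6 + 0.11×4.97 + 0.15×13.2 = 6.03.
Rate = 1.448/(1 + 6.03) = 0.206 kJ/s.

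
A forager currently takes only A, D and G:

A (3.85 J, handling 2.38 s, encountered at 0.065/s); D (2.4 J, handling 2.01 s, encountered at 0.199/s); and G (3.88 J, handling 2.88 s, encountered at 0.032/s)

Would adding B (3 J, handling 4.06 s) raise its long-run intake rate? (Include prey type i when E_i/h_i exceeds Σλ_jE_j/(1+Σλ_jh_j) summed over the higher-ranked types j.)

Yes

On A, D and G alone, R = ΣλE/(1+Σλh) = 0.852/1.647 = 0.5174 J/s.
B: E/h = 3/4.06 = 0.7389 J/s.
0.7389 > 0.5174, so adding B raises the average — include it.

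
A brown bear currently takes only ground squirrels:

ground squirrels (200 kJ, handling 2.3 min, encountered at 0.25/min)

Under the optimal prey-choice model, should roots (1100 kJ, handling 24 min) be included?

Yes

Intake rate on the current diet: R = (0.25×200) / (1 + 0.25×2.3) = 50/1.575 = 31.75 kJ/min.
roots: E/h = 1100/24 = 45.83 kJ/min.
Since 45.83 > R, including roots increases the long-run rate.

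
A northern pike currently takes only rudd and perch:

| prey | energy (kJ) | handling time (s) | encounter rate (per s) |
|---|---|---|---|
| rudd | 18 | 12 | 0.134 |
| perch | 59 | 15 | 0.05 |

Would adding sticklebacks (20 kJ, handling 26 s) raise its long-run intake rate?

No

Intake rate on the current diet: R = (0.134×18 + 0.05×59) / (1 + 0.134×12 + 0.05×15) = 5.362/3.358 = 1.597 kJ/s.
Profitability of sticklebacks: 20/26 = 0.7692 kJ/s.
0.7692 < 1.597, so adding sticklebacks would lower the average — exclude it.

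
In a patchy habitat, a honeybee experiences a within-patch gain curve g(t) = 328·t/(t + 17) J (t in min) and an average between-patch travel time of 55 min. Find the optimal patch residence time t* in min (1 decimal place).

30.6 min

Maximise g(t)/(T+t): set derivative to zero → g'(t)(T+t) = g(t).
g'(t) = 328·17/(t + 17)². Setting 328·17/(t+17)² = 328t/[(t+17)(55+t)] gives 17(55+t) = t(t+17), so t² = 17×55 = 935.
t* = √935 = 30.58 min.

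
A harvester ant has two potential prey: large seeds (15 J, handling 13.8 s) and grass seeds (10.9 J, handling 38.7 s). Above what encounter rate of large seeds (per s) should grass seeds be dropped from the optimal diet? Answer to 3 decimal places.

0.025 per s

At the threshold, the rate on large seeds alone equals the profitability of grass seeds: λ·15/(1 + λ·13.8) = 10.9/38.7 = 0.2817.
Rearranging, λ(15 − 0.2817×13.8) = 0.2817, so λ = 0.2817/11.11 = 0.02534 per s.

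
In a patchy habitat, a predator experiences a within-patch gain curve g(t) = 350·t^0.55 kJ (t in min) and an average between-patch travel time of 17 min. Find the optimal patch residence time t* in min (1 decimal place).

20.8 min

By the marginal value theorem, leave when the instantaneous gain rate g'(t) equals the habitat-wide average g(t)/(T + t).
g'(t) = 0.55·350·t^-0.45. Setting 0.55·350·t^-0.45 = 350·t^0.55/(17+t) gives 0.55(17+t) = t, so 0.45·t = 0.55×17.
t* = 0.55×17/0.45 = 20.78 min.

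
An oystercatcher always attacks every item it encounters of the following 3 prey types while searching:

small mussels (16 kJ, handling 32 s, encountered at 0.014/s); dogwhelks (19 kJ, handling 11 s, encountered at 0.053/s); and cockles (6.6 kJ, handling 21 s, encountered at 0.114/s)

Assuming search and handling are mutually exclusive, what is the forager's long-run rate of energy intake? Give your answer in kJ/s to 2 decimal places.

R = (0.014×16 + 0.053×19 + 0.114×6.6) / (1 + 0.014×32 + 0.053×11 + 0.114×21) = 1.983/4.425 = 0.4482 kJ/s.

0.45 kJ/s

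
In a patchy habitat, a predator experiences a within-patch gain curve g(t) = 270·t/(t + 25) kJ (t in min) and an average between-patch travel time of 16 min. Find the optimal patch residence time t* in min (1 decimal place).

By the marginal value theorem, leave when the instantaneous gain rate g'(t) equals the habitat-wide average g(t)/(T + t).
g'(t) = 270·25/(t + 25)². Setting 270·25/(t+25)² = 270t/[(t+25)(16+t)] gives 25(16+t) = t(t+25), so t² = 25×16 = 400.
t* = √400 = 20 min.

20.0 min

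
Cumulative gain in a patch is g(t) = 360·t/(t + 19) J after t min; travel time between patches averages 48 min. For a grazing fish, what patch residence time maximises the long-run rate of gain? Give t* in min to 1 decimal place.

Optimal t* satisfies g'(t*) = g(t*)/(T + t*).
g'(t) = 360·19/(t + 19)². Setting 360·19/(t+19)² = 360t/[(t+19)(48+t)] gives 19(48+t) = t(t+19), so t² = 19×48 = 912.
t* = √912 = 30.2 min.

30.2 min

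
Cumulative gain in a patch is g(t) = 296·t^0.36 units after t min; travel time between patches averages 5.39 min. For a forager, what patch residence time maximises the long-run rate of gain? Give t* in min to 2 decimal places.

Maximise g(t)/(T+t): set derivative to zero → g'(t)(T+t) = g(t).
g'(t) = 0.36·296·t^-0.64. Setting 0.36·296·t^-0.64 = 296·t^0.36/(5.39+t) gives 0.36(5.39+t) = t, so 0.64·t = 0.36×5.39.
t* = 0.36×5.39/0.64 = 3.032 min.

3.03 min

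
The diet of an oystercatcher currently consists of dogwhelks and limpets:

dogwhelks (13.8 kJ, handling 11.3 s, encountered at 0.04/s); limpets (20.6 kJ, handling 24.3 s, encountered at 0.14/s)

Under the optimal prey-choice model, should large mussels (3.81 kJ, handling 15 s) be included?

No

On dogwhelks and limpets alone, R = ΣλE/(1+Σλh) = 3.436/4.854 = 0.7079 kJ/s.
large mussels: E/h = 3.81/15 = 0.254 kJ/s.
0.254 < 0.7079, so adding large mussels would lower the average — exclude it.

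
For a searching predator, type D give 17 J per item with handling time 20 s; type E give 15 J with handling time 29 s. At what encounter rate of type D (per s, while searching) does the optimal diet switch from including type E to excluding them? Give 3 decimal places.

0.078 per s

The zero-one rule: include type E iff E₂/h₂ > λE₁/(1+λh₁). Equality gives the switch point.
λE₁h₂ = E₂ + λE₂h₁ ⇒ λ = E₂/(E₁h₂ − E₂h₁) = 15/(493 − 300) = 0.07772 per s.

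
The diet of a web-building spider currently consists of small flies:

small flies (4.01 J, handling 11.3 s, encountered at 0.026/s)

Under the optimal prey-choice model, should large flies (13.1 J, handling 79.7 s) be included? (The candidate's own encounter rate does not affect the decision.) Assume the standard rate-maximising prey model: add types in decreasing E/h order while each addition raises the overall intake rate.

Intake rate on the current diet: R = (0.026×4.01) / (1 + 0.026×11.3) = 0.1043/1.294 = 0.08058 J/s.
large flies: E/h = 13.1/79.7 = 0.1644 J/s.
0.1644 > 0.08058, so adding large flies raises the average — include it.

Yes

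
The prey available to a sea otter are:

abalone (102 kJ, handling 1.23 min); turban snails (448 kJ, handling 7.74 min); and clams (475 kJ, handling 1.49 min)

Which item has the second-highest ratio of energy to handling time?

Profitability E/h (kJ/min): abalone = 102/1.23 = 82.9, turban snails = 448/7.74 = 57.9, clams = 475/1.49 = 319.
Ranked: clams > abalone > turban snails.

abalone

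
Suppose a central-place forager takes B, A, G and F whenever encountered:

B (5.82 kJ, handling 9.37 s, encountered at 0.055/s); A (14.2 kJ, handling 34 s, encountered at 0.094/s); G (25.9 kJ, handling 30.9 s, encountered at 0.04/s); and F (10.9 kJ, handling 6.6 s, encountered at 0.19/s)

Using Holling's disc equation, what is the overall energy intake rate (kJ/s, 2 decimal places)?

Energy encountered per unit search time: 0.055×5.82 + 0.094×14.2 + 0.04×25.9 + 0.19×10.9 = 4.762 kJ/s.
Handling time per unit search time: 0.055×9.37 + 0.094×34 + 0.04×30.9 + 0.19×6.6 = 6.201.
Rate = 4.762/(1 + 6.201) = 0.6613 kJ/s.

0.66 kJ/s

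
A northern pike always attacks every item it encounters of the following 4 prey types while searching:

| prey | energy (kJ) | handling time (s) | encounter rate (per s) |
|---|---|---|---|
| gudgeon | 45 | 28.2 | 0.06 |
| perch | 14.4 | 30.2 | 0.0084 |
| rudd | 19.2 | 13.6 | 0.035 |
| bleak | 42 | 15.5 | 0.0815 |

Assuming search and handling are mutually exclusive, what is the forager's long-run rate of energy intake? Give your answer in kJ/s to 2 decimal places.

1.48 kJ/s

R = Σλ_iE_i / (1 + Σλ_ih_i)
Numerator: 0.06×45 + 0.0084×14.4 + 0.035×19.2 + 0.0815×42 = 6.916
Denominator: 1 + 0.06×28.2 + 0.0084×30.2 + 0.035×13.6 + 0.0815×15.5 = 4.685
R = 6.916/4.685 = 1.476 kJ/s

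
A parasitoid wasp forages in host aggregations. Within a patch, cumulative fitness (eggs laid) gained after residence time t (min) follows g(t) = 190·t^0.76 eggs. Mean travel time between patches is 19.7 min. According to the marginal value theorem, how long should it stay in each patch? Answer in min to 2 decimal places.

By the marginal value theorem, leave when the instantaneous gain rate g'(t) equals the habitat-wide average g(t)/(T + t).
g'(t) = 0.76·190·t^-0.24. Setting 0.76·190·t^-0.24 = 190·t^0.76/(19.7+t) gives 0.76(19.7+t) = t, so 0.24·t = 0.76×19.7.
t* = 0.76×19.7/0.24 = 62.38 min.

62.38 min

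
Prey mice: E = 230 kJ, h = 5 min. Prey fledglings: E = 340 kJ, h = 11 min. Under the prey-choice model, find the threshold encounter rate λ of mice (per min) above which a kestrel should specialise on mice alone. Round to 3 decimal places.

The zero-one rule: include fledglings iff E₂/h₂ > λE₁/(1+λh₁). Equality gives the switch point.
λE₁h₂ = E₂ + λE₂h₁ ⇒ λ = E₂/(E₁h₂ − E₂h₁) = 340/(2530 − 1700) = 0.4096 per min.

0.410 per min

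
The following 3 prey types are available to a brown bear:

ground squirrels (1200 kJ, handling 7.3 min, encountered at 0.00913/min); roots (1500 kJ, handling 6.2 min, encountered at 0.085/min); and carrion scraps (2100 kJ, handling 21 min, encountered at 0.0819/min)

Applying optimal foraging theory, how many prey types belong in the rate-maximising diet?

Rank by E/h (kJ/min): roots 242, ground squirrels 164, carrion scraps 100. Include each in turn until the next type's E/h falls below the running intake rate.
Rate on top 1: 83.5. ground squirrels: 164 > 83.5 → include.
Rate on top 2: 86.88. carrion scraps: 100 > 86.88 → include.
Optimal diet: roots, ground squirrels, carrion scraps — 3 of 3 types.

3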